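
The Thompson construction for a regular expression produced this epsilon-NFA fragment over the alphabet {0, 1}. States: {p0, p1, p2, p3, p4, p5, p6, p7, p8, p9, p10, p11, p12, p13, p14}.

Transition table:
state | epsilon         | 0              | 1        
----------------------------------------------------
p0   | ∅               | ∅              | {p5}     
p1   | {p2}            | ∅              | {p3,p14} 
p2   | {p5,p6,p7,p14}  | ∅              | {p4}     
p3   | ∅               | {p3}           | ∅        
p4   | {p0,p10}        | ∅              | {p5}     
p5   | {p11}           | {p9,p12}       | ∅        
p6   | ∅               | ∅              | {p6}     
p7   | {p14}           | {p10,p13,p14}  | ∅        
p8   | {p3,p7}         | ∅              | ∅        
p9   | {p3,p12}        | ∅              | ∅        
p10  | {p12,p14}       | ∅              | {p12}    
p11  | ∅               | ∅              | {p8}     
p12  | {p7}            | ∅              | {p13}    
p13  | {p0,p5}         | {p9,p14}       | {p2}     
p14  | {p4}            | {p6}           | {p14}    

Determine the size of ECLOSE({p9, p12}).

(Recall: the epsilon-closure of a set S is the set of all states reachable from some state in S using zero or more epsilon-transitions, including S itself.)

8

Start with {p9, p12}.
From p9 via epsilon: add p3.
From p12 via epsilon: add p7.
From p7 via epsilon: add p14.
From p14 via epsilon: add p4.
From p4 via epsilon: add p0, p10.
epsilon-closure = {p0, p3, p4, p7, p9, p10, p12, p14}, which has 8 states.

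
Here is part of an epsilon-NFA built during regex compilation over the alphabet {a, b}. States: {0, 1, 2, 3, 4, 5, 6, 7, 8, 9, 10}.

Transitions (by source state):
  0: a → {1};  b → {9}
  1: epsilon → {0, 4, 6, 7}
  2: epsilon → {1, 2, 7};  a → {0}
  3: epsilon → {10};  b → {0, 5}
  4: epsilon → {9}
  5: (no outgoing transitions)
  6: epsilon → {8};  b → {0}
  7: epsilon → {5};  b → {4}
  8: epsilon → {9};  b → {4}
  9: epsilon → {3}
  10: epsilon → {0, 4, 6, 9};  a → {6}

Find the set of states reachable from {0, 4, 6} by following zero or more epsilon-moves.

Start with {0, 4, 6}.
From 4 via epsilon: add 9.
From 6 via epsilon: add 8.
From 9 via epsilon: add 3.
From 3 via epsilon: add 10.
No new states can be added; the closed set is {0, 3, 4, 6, 8, 9, 10}.

{0, 3, 4, 6, 8, 9, 10}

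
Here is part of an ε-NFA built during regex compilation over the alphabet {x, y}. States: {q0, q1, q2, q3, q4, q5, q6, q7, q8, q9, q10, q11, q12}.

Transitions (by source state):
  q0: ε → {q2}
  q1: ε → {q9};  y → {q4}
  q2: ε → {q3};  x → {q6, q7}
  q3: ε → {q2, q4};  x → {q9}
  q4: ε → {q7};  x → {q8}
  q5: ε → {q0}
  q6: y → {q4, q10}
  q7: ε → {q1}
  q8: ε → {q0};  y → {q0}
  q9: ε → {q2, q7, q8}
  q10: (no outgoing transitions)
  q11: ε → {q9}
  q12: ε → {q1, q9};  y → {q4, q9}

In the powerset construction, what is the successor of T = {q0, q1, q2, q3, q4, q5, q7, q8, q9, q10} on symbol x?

{q0, q1, q2, q3, q4, q6, q7, q8, q9}

q2 on x → {q6, q7}.
q3 on x → {q9}.
q4 on x → {q8}.
No x-transition from q0, q1, q5, q7, q8, q9, q10.
Union after reading x: {q6, q7, q8, q9}.
Now take the ε-closure:
From q7 via ε: add q1.
From q8 via ε: add q0.
From q9 via ε: add q2.
From q2 via ε: add q3.
From q3 via ε: add q4.
No new states can be added; the closed set is {q0, q1, q2, q3, q4, q6, q7, q8, q9}.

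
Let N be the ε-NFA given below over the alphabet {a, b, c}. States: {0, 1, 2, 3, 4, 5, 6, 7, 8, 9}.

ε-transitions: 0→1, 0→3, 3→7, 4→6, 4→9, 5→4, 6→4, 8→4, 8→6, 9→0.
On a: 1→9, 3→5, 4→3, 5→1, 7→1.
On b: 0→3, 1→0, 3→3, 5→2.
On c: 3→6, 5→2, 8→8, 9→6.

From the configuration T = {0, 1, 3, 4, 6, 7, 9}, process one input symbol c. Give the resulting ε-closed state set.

{0, 1, 3, 4, 6, 7, 9}

3 on c → {6}.
9 on c → {6}.
No c-transition from 0, 1, 4, 6, 7.
Union after reading c: {6}.
Now take the ε-closure:
From 6 via ε: add 4.
From 4 via ε: add 9.
From 9 via ε: add 0.
From 0 via ε: add 1, 3.
From 3 via ε: add 7.
No new states can be added; the closed set is {0, 1, 3, 4, 6, 7, 9}.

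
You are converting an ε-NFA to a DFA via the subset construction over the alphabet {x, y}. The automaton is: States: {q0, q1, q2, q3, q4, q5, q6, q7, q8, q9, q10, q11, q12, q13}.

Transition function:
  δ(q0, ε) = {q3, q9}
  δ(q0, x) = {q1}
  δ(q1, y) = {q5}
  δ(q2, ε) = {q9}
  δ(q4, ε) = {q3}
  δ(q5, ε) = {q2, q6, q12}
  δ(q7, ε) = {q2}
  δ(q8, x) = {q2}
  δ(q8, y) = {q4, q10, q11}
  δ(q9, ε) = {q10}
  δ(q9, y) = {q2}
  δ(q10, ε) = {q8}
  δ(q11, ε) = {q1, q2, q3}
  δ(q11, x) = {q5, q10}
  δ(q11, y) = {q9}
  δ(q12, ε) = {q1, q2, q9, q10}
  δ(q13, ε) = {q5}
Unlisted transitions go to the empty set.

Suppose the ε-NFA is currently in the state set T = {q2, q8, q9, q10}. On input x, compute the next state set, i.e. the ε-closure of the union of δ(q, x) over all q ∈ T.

q8 on x → {q2}.
No x-transition from q2, q9, q10.
Union after reading x: {q2}.
Now take the ε-closure:
From q2 via ε: add q9.
From q9 via ε: add q10.
From q10 via ε: add q8.
No new states can be added; the closed set is {q2, q8, q9, q10}.

{q2, q8, q9, q10}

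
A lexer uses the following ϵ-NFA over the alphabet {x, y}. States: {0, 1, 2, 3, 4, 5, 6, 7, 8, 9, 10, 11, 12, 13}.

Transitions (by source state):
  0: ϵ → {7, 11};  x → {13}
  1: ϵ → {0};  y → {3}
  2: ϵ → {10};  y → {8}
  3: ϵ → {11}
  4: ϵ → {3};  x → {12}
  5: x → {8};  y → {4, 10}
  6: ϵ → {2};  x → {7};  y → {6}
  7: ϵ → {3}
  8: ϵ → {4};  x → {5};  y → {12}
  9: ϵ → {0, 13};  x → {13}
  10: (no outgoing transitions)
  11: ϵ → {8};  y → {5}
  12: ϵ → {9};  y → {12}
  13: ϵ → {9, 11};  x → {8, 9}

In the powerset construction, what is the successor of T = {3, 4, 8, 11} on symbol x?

{0, 3, 4, 5, 7, 8, 9, 11, 12, 13}

4 on x → {12}.
8 on x → {5}.
No x-transition from 3, 11.
Union after reading x: {5, 12}.
Now take the ϵ-closure:
From 12 via ϵ: add 9.
From 9 via ϵ: add 0, 13.
From 0 via ϵ: add 7, 11.
From 7 via ϵ: add 3.
From 11 via ϵ: add 8.
From 8 via ϵ: add 4.
No new states can be added; the closed set is {0, 3, 4, 5, 7, 8, 9, 11, 12, 13}.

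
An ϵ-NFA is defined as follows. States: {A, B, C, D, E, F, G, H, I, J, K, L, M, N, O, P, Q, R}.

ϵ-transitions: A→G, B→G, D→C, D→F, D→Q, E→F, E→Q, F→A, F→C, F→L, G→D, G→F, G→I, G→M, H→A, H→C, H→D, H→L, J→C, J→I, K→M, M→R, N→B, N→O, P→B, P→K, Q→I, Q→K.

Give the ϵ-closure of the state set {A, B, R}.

{A, B, C, D, F, G, I, K, L, M, Q, R}

Start with {A, B, R}.
From A via ϵ: add G.
From G via ϵ: add D, F, I, M.
From D via ϵ: add C, Q.
From F via ϵ: add L.
From Q via ϵ: add K.
No new states can be added; the closed set is {A, B, C, D, F, G, I, K, L, M, Q, R}.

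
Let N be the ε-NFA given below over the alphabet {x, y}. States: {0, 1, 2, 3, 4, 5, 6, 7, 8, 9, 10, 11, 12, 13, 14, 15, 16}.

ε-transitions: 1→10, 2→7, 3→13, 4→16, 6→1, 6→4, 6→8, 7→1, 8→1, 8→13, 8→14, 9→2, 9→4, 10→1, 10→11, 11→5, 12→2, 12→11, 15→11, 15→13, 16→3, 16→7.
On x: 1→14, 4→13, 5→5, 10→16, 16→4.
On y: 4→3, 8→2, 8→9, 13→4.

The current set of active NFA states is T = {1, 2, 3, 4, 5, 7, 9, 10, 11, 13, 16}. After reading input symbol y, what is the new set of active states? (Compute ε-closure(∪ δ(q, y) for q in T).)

{1, 3, 4, 5, 7, 10, 11, 13, 16}

4 on y → {3}.
13 on y → {4}.
No y-transition from 1, 2, 3, 5, 7, 9, 10, 11, 16.
Union after reading y: {3, 4}.
Now take the ε-closure:
From 3 via ε: add 13.
From 4 via ε: add 16.
From 16 via ε: add 7.
From 7 via ε: add 1.
From 1 via ε: add 10.
From 10 via ε: add 11.
From 11 via ε: add 5.
No new states can be added; the closed set is {1, 3, 4, 5, 7, 10, 11, 13, 16}.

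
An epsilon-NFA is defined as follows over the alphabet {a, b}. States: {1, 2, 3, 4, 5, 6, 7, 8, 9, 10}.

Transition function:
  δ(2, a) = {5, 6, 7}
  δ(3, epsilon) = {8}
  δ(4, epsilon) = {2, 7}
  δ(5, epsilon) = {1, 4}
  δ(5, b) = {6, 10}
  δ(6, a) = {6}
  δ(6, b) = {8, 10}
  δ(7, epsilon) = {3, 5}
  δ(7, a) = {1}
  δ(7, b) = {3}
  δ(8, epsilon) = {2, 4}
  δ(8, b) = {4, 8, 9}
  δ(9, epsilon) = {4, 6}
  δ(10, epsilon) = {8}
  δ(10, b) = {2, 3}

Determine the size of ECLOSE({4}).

Start with {4}.
From 4 via epsilon: add 2, 7.
From 7 via epsilon: add 3, 5.
From 3 via epsilon: add 8.
From 5 via epsilon: add 1.
epsilon-closure = {1, 2, 3, 4, 5, 7, 8}, which has 7 states.

7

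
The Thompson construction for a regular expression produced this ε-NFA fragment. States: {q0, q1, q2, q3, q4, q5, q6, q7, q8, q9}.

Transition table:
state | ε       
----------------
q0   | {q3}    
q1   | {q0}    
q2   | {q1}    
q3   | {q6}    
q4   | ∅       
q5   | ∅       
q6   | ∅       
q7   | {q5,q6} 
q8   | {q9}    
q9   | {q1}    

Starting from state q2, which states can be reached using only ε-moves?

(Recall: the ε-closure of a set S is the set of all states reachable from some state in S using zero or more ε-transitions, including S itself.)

{q0, q1, q2, q3, q6}

Start with {q2}.
From q2 via ε: add q1.
From q1 via ε: add q0.
From q0 via ε: add q3.
From q3 via ε: add q6.
No new states can be added; the closed set is {q0, q1, q2, q3, q6}.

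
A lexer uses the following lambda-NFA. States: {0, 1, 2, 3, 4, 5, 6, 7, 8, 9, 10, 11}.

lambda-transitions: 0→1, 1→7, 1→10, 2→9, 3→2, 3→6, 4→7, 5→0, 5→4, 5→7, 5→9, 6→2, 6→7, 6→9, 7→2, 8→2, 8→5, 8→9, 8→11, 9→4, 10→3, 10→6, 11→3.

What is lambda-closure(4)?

Start with {4}.
From 4 via lambda: add 7.
From 7 via lambda: add 2.
From 2 via lambda: add 9.
No new states can be added; the closed set is {2, 4, 7, 9}.

{2, 4, 7, 9}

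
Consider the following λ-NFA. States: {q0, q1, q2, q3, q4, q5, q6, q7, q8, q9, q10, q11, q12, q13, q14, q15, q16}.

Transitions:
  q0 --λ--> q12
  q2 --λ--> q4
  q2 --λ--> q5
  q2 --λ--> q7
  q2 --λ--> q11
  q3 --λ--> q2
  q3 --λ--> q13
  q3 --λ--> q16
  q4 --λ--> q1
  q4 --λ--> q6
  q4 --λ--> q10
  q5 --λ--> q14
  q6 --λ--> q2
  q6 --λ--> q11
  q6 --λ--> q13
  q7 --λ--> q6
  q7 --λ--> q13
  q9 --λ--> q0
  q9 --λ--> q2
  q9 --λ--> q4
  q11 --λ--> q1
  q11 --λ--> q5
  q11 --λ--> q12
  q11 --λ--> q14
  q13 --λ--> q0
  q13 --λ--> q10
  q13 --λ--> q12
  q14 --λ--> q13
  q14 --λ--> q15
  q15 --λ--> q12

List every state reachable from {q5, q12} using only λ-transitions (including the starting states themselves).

{q0, q5, q10, q12, q13, q14, q15}

Start with {q5, q12}.
From q5 via λ: add q14.
From q14 via λ: add q13, q15.
From q13 via λ: add q0, q10.
No new states can be added; the closed set is {q0, q5, q10, q12, q13, q14, q15}.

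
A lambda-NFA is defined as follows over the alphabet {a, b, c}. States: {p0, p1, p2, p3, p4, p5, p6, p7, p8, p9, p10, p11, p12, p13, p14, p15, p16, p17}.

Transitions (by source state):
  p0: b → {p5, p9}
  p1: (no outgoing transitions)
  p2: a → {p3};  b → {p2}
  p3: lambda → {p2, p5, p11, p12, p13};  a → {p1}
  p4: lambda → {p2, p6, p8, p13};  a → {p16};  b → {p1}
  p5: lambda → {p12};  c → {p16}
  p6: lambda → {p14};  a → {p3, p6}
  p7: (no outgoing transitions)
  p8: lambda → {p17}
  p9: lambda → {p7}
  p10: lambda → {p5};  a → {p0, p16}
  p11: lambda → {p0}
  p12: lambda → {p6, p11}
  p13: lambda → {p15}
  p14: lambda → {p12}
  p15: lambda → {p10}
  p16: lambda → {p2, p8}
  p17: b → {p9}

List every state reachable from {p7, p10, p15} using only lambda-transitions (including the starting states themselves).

Start with {p7, p10, p15}.
From p10 via lambda: add p5.
From p5 via lambda: add p12.
From p12 via lambda: add p6, p11.
From p6 via lambda: add p14.
From p11 via lambda: add p0.
No new states can be added; the closed set is {p0, p5, p6, p7, p10, p11, p12, p14, p15}.

{p0, p5, p6, p7, p10, p11, p12, p14, p15}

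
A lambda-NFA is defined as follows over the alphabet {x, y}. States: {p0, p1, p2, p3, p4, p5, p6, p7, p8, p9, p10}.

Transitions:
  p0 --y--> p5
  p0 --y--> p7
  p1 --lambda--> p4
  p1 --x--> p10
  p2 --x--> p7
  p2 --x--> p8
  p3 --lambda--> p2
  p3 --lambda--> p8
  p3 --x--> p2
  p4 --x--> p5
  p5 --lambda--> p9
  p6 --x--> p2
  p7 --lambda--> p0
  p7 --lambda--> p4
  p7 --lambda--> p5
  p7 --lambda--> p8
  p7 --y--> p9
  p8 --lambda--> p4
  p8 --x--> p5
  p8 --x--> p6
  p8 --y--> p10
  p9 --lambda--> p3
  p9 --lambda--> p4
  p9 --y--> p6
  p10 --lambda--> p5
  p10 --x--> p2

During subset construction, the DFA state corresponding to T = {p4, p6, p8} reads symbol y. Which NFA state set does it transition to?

p8 on y → {p10}.
No y-transition from p4, p6.
Union after reading y: {p10}.
Now take the lambda-closure:
From p10 via lambda: add p5.
From p5 via lambda: add p9.
From p9 via lambda: add p3, p4.
From p3 via lambda: add p2, p8.
No new states can be added; the closed set is {p2, p3, p4, p5, p8, p9, p10}.

{p2, p3, p4, p5, p8, p9, p10}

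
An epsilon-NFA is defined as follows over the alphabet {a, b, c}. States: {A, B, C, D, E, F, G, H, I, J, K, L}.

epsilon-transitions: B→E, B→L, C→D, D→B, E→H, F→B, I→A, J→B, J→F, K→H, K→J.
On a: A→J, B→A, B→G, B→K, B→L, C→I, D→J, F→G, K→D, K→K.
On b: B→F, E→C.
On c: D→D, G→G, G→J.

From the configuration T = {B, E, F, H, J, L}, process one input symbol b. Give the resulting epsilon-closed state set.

{B, C, D, E, F, H, L}

B on b → {F}.
E on b → {C}.
No b-transition from F, H, J, L.
Union after reading b: {C, F}.
Now take the epsilon-closure:
From C via epsilon: add D.
From F via epsilon: add B.
From B via epsilon: add E, L.
From E via epsilon: add H.
No new states can be added; the closed set is {B, C, D, E, F, H, L}.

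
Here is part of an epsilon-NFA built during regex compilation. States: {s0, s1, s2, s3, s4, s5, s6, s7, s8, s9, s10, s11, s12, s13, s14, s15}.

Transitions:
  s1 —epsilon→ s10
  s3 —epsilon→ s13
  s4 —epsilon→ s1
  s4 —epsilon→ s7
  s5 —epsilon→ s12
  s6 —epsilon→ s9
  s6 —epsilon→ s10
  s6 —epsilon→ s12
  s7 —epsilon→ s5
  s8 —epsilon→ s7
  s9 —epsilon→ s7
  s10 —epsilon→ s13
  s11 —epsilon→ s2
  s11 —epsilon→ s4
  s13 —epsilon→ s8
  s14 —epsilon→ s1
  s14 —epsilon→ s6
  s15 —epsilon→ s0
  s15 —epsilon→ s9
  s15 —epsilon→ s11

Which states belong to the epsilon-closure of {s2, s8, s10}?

Start with {s2, s8, s10}.
From s8 via epsilon: add s7.
From s10 via epsilon: add s13.
From s7 via epsilon: add s5.
From s5 via epsilon: add s12.
No new states can be added; the closed set is {s2, s5, s7, s8, s10, s12, s13}.

{s2, s5, s7, s8, s10, s12, s13}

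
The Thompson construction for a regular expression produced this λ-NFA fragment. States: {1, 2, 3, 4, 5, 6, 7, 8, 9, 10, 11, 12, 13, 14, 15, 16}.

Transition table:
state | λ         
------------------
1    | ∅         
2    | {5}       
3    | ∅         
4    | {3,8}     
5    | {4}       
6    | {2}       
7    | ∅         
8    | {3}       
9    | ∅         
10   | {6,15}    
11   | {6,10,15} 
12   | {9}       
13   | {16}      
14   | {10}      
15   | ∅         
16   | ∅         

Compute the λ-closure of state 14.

{2, 3, 4, 5, 6, 8, 10, 14, 15}

Start with {14}.
From 14 via λ: add 10.
From 10 via λ: add 6, 15.
From 6 via λ: add 2.
From 2 via λ: add 5.
From 5 via λ: add 4.
From 4 via λ: add 3, 8.
No new states can be added; the closed set is {2, 3, 4, 5, 6, 8, 10, 14, 15}.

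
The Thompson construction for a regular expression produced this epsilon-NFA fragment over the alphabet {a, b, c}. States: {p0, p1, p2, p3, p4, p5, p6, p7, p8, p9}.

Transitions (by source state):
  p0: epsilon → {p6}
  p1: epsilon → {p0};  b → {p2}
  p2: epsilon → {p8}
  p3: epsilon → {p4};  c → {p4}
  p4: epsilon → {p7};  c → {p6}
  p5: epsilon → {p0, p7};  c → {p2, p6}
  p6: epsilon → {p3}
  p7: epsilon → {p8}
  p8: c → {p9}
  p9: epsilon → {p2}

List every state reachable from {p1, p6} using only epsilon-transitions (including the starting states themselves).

{p0, p1, p3, p4, p6, p7, p8}

Start with {p1, p6}.
From p1 via epsilon: add p0.
From p6 via epsilon: add p3.
From p3 via epsilon: add p4.
From p4 via epsilon: add p7.
From p7 via epsilon: add p8.
No new states can be added; the closed set is {p0, p1, p3, p4, p6, p7, p8}.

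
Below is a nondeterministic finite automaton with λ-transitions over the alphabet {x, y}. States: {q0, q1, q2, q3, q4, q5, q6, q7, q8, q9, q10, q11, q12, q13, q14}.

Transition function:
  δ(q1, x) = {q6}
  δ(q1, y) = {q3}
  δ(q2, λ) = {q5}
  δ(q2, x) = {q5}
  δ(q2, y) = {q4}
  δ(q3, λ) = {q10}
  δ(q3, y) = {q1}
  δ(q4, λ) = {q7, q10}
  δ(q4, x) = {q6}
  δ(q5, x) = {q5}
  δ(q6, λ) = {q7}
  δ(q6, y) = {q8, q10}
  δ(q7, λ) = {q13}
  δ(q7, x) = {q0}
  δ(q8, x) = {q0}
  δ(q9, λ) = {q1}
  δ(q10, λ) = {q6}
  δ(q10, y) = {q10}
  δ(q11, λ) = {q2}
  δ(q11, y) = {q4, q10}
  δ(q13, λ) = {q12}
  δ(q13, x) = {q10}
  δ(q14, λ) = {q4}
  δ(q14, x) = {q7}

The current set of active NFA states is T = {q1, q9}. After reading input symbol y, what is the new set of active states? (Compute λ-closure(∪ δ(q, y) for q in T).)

{q3, q6, q7, q10, q12, q13}

q1 on y → {q3}.
No y-transition from q9.
Union after reading y: {q3}.
Now take the λ-closure:
From q3 via λ: add q10.
From q10 via λ: add q6.
From q6 via λ: add q7.
From q7 via λ: add q13.
From q13 via λ: add q12.
No new states can be added; the closed set is {q3, q6, q7, q10, q12, q13}.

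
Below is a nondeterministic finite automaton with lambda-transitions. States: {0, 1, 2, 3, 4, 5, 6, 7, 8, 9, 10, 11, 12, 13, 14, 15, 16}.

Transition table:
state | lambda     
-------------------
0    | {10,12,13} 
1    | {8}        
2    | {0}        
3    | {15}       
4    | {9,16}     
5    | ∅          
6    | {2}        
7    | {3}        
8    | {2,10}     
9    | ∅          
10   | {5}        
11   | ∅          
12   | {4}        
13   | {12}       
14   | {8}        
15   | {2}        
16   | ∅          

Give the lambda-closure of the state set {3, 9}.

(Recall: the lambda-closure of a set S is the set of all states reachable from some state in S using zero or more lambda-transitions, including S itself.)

Start with {3, 9}.
From 3 via lambda: add 15.
From 15 via lambda: add 2.
From 2 via lambda: add 0.
From 0 via lambda: add 10, 12, 13.
From 10 via lambda: add 5.
From 12 via lambda: add 4.
From 4 via lambda: add 16.
No new states can be added; the closed set is {0, 2, 3, 4, 5, 9, 10, 12, 13, 15, 16}.

{0, 2, 3, 4, 5, 9, 10, 12, 13, 15, 16}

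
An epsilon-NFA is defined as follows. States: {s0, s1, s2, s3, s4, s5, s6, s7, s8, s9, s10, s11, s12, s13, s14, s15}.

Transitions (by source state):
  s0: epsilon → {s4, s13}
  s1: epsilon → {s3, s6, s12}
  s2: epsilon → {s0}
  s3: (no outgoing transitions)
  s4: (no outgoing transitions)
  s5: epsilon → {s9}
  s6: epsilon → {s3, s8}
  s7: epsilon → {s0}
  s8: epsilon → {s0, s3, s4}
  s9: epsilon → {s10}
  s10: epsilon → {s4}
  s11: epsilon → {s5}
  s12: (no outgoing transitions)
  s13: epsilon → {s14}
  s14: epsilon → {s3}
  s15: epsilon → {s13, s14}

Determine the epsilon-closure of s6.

Start with {s6}.
From s6 via epsilon: add s3, s8.
From s8 via epsilon: add s0, s4.
From s0 via epsilon: add s13.
From s13 via epsilon: add s14.
No new states can be added; the closed set is {s0, s3, s4, s6, s8, s13, s14}.

{s0, s3, s4, s6, s8, s13, s14}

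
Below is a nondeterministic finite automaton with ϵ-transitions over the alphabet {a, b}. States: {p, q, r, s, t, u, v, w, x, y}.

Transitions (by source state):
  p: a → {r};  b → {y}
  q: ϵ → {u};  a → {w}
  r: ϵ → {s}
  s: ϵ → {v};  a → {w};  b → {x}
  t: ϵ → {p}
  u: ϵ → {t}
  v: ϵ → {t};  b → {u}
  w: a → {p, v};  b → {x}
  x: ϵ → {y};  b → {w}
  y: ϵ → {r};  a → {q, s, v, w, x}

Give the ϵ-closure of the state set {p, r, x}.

Start with {p, r, x}.
From r via ϵ: add s.
From x via ϵ: add y.
From s via ϵ: add v.
From v via ϵ: add t.
No new states can be added; the closed set is {p, r, s, t, v, x, y}.

{p, r, s, t, v, x, y}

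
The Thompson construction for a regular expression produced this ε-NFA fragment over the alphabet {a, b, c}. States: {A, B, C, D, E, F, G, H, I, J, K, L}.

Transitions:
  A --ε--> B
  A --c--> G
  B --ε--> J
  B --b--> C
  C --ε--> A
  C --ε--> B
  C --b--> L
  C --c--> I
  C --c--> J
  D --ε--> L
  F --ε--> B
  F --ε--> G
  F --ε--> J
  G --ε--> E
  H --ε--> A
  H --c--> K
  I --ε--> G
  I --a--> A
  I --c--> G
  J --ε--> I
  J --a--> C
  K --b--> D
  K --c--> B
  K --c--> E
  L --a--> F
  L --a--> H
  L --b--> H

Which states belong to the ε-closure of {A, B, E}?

Start with {A, B, E}.
From B via ε: add J.
From J via ε: add I.
From I via ε: add G.
No new states can be added; the closed set is {A, B, E, G, I, J}.

{A, B, E, G, I, J}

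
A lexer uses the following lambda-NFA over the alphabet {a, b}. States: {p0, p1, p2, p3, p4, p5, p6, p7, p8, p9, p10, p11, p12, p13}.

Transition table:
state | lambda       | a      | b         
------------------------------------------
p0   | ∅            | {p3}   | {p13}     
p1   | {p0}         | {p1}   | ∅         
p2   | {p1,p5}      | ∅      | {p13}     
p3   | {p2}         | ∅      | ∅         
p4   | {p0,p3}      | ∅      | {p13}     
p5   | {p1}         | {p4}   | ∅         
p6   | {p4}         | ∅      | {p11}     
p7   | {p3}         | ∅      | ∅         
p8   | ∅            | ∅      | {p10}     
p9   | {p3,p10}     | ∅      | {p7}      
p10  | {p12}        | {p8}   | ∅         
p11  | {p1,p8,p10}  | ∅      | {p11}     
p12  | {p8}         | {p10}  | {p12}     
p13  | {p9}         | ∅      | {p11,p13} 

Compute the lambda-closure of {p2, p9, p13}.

Start with {p2, p9, p13}.
From p2 via lambda: add p1, p5.
From p9 via lambda: add p3, p10.
From p1 via lambda: add p0.
From p10 via lambda: add p12.
From p12 via lambda: add p8.
No new states can be added; the closed set is {p0, p1, p2, p3, p5, p8, p9, p10, p12, p13}.

{p0, p1, p2, p3, p5, p8, p9, p10, p12, p13}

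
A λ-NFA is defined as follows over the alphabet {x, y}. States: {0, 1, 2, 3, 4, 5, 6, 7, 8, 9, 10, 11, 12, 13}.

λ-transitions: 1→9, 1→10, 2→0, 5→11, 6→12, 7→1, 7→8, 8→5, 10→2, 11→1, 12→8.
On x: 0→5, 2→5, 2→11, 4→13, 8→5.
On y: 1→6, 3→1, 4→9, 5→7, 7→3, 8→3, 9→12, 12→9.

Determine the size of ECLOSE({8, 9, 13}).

9

Start with {8, 9, 13}.
From 8 via λ: add 5.
From 5 via λ: add 11.
From 11 via λ: add 1.
From 1 via λ: add 10.
From 10 via λ: add 2.
From 2 via λ: add 0.
λ-closure = {0, 1, 2, 5, 8, 9, 10, 11, 13}, which has 9 states.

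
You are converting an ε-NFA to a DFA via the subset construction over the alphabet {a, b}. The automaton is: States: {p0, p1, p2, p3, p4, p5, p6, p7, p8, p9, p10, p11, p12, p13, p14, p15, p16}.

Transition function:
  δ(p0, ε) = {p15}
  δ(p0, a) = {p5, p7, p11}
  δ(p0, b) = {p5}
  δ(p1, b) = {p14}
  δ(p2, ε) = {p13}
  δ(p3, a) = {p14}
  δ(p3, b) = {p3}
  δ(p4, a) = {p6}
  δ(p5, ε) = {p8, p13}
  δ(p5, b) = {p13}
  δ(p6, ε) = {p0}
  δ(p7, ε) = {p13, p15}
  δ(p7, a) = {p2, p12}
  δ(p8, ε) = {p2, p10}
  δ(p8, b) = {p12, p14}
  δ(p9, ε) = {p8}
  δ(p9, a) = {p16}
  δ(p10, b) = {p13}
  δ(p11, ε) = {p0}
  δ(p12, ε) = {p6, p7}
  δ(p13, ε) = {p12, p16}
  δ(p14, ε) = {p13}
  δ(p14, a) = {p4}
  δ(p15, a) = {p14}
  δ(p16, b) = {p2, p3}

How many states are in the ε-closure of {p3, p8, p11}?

Start with {p3, p8, p11}.
From p8 via ε: add p2, p10.
From p11 via ε: add p0.
From p0 via ε: add p15.
From p2 via ε: add p13.
From p13 via ε: add p12, p16.
From p12 via ε: add p6, p7.
ε-closure = {p0, p2, p3, p6, p7, p8, p10, p11, p12, p13, p15, p16}, which has 12 states.

12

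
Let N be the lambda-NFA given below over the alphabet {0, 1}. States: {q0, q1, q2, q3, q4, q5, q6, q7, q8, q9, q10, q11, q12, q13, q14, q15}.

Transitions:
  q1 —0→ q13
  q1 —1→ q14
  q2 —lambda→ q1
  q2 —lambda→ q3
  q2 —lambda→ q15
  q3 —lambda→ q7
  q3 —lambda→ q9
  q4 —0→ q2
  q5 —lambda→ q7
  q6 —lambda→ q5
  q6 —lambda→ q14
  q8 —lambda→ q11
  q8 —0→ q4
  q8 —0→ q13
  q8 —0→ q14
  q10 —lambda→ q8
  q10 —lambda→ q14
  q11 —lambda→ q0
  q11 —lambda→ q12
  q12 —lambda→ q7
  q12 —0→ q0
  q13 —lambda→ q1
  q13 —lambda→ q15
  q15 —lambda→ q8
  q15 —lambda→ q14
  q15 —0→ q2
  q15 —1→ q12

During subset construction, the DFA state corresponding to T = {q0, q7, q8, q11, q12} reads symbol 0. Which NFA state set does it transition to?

{q0, q1, q4, q7, q8, q11, q12, q13, q14, q15}

q8 on 0 → {q4, q13, q14}.
q12 on 0 → {q0}.
No 0-transition from q0, q7, q11.
Union after reading 0: {q0, q4, q13, q14}.
Now take the lambda-closure:
From q13 via lambda: add q1, q15.
From q15 via lambda: add q8.
From q8 via lambda: add q11.
From q11 via lambda: add q12.
From q12 via lambda: add q7.
No new states can be added; the closed set is {q0, q1, q4, q7, q8, q11, q12, q13, q14, q15}.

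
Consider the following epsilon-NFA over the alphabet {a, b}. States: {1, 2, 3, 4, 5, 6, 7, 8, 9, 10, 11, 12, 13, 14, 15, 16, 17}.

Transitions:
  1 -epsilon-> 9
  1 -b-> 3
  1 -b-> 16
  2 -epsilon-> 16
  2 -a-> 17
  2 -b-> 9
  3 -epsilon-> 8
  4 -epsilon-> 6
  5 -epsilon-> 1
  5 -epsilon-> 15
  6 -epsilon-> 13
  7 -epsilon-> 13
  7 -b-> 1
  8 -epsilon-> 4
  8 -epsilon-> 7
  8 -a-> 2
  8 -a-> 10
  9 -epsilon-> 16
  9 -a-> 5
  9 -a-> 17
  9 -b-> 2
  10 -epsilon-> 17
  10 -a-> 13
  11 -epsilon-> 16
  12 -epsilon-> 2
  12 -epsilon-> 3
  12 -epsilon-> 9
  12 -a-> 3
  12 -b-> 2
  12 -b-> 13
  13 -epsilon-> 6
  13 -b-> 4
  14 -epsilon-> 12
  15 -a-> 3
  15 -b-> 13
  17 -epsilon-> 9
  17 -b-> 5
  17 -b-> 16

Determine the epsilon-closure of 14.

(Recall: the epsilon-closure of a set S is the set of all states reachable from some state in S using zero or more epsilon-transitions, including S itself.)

{2, 3, 4, 6, 7, 8, 9, 12, 13, 14, 16}

Start with {14}.
From 14 via epsilon: add 12.
From 12 via epsilon: add 2, 3, 9.
From 2 via epsilon: add 16.
From 3 via epsilon: add 8.
From 8 via epsilon: add 4, 7.
From 4 via epsilon: add 6.
From 7 via epsilon: add 13.
No new states can be added; the closed set is {2, 3, 4, 6, 7, 8, 9, 12, 13, 14, 16}.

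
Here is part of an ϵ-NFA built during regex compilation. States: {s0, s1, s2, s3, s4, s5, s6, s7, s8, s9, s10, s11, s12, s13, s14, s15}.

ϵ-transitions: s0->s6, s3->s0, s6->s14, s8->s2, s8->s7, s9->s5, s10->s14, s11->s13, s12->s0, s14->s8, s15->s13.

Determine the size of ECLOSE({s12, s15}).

Start with {s12, s15}.
From s12 via ϵ: add s0.
From s15 via ϵ: add s13.
From s0 via ϵ: add s6.
From s6 via ϵ: add s14.
From s14 via ϵ: add s8.
From s8 via ϵ: add s2, s7.
ϵ-closure = {s0, s2, s6, s7, s8, s12, s13, s14, s15}, which has 9 states.

9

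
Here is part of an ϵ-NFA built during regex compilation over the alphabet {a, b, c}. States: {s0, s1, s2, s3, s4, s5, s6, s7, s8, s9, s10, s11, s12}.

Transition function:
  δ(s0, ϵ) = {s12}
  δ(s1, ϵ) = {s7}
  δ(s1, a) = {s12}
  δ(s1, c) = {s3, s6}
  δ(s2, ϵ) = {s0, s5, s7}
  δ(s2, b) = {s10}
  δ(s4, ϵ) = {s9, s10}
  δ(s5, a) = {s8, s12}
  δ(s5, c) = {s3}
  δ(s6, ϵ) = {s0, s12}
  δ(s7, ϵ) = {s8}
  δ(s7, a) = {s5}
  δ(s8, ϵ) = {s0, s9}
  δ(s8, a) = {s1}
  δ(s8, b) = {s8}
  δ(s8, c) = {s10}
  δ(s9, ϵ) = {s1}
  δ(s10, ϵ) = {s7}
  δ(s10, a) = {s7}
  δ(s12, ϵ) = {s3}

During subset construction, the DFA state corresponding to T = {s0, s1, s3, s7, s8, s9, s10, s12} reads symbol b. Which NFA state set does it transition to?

s8 on b → {s8}.
No b-transition from s0, s1, s3, s7, s9, s10, s12.
Union after reading b: {s8}.
Now take the ϵ-closure:
From s8 via ϵ: add s0, s9.
From s0 via ϵ: add s12.
From s9 via ϵ: add s1.
From s1 via ϵ: add s7.
From s12 via ϵ: add s3.
No new states can be added; the closed set is {s0, s1, s3, s7, s8, s9, s12}.

{s0, s1, s3, s7, s8, s9, s12}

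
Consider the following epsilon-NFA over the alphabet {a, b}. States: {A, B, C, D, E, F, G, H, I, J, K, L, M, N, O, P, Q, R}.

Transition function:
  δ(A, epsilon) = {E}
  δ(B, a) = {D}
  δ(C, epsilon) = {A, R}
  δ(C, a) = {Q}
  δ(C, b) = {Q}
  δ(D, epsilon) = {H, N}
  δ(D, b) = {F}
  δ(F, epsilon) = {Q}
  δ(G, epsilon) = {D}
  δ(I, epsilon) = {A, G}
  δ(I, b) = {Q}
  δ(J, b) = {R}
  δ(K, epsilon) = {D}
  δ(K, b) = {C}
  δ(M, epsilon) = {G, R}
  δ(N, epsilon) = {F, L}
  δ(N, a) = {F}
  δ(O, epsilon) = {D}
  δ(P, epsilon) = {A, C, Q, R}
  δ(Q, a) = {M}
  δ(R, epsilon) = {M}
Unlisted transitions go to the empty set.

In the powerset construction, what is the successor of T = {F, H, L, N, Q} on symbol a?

N on a → {F}.
Q on a → {M}.
No a-transition from F, H, L.
Union after reading a: {F, M}.
Now take the epsilon-closure:
From F via epsilon: add Q.
From M via epsilon: add G, R.
From G via epsilon: add D.
From D via epsilon: add H, N.
From N via epsilon: add L.
No new states can be added; the closed set is {D, F, G, H, L, M, N, Q, R}.

{D, F, G, H, L, M, N, Q, R}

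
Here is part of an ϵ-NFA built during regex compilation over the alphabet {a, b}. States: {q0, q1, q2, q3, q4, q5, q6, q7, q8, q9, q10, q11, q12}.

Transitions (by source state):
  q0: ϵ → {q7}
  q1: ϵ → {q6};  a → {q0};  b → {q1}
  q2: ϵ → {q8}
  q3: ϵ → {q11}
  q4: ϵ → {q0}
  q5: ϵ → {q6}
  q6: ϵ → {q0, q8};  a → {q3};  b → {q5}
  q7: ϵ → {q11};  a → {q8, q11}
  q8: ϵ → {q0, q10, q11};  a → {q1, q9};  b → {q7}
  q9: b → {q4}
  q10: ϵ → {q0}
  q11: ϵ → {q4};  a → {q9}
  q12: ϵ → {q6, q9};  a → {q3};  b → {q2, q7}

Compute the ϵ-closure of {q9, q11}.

{q0, q4, q7, q9, q11}

Start with {q9, q11}.
From q11 via ϵ: add q4.
From q4 via ϵ: add q0.
From q0 via ϵ: add q7.
No new states can be added; the closed set is {q0, q4, q7, q9, q11}.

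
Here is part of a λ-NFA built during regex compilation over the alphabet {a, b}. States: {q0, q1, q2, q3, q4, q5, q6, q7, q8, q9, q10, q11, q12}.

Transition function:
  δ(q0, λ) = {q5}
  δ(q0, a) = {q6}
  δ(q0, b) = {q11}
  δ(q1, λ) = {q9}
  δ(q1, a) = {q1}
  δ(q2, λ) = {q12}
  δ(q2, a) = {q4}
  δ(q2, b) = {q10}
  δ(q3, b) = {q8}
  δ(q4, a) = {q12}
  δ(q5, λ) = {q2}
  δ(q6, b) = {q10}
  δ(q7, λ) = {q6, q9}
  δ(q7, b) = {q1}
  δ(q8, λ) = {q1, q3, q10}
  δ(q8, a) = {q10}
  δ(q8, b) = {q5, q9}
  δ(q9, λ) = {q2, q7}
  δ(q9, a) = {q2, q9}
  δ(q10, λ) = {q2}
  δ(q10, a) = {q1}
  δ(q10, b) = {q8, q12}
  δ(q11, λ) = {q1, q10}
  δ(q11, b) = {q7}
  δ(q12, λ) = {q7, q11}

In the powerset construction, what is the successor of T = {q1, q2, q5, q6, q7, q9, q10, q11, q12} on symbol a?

q1 on a → {q1}.
q2 on a → {q4}.
q9 on a → {q2, q9}.
q10 on a → {q1}.
No a-transition from q5, q6, q7, q11, q12.
Union after reading a: {q1, q2, q4, q9}.
Now take the λ-closure:
From q2 via λ: add q12.
From q9 via λ: add q7.
From q7 via λ: add q6.
From q12 via λ: add q11.
From q11 via λ: add q10.
No new states can be added; the closed set is {q1, q2, q4, q6, q7, q9, q10, q11, q12}.

{q1, q2, q4, q6, q7, q9, q10, q11, q12}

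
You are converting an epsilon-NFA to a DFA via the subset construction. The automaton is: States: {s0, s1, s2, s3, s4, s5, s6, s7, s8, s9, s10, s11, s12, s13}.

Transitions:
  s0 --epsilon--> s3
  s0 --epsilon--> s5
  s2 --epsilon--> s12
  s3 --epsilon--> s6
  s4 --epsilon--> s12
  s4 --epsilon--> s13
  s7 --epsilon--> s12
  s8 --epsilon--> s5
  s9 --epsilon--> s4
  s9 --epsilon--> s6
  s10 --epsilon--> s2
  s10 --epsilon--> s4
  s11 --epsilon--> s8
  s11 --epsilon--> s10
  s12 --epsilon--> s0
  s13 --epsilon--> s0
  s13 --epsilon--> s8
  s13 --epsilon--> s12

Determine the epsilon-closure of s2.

{s0, s2, s3, s5, s6, s12}

Start with {s2}.
From s2 via epsilon: add s12.
From s12 via epsilon: add s0.
From s0 via epsilon: add s3, s5.
From s3 via epsilon: add s6.
No new states can be added; the closed set is {s0, s2, s3, s5, s6, s12}.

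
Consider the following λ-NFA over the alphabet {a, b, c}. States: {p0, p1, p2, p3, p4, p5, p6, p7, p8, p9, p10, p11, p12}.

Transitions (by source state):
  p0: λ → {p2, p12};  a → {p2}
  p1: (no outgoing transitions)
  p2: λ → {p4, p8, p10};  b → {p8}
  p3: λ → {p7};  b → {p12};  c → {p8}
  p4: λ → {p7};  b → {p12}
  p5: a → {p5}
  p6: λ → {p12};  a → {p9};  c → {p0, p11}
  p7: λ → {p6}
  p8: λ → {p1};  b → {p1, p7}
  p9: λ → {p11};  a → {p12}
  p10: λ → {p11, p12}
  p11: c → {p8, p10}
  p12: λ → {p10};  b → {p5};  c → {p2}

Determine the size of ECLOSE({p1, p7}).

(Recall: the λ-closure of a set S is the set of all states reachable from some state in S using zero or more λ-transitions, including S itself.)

6

Start with {p1, p7}.
From p7 via λ: add p6.
From p6 via λ: add p12.
From p12 via λ: add p10.
From p10 via λ: add p11.
λ-closure = {p1, p6, p7, p10, p11, p12}, which has 6 states.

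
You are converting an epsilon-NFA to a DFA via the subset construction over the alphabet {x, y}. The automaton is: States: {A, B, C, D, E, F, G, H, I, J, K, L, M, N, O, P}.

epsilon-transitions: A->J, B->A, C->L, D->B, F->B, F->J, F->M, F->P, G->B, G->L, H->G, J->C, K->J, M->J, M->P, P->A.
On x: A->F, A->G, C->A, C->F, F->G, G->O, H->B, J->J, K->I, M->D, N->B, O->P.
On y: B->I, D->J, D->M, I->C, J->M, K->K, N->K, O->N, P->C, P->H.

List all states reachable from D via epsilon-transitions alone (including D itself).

Start with {D}.
From D via epsilon: add B.
From B via epsilon: add A.
From A via epsilon: add J.
From J via epsilon: add C.
From C via epsilon: add L.
No new states can be added; the closed set is {A, B, C, D, J, L}.

{A, B, C, D, J, L}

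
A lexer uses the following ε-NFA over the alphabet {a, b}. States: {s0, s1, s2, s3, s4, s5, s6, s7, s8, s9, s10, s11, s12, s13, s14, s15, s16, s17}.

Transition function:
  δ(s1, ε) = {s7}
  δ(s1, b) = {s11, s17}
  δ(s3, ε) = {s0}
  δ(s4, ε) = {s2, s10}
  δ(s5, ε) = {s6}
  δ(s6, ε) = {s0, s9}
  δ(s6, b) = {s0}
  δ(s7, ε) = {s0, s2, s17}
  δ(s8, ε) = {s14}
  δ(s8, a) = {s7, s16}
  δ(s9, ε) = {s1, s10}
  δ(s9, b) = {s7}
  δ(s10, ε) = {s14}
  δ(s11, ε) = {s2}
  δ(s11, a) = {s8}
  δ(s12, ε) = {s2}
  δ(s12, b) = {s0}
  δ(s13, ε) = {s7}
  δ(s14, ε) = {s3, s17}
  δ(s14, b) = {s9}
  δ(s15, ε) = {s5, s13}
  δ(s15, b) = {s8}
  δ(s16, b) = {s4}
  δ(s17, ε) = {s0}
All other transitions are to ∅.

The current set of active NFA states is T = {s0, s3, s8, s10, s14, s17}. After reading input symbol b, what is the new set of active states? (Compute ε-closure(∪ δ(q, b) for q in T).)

{s0, s1, s2, s3, s7, s9, s10, s14, s17}

s14 on b → {s9}.
No b-transition from s0, s3, s8, s10, s17.
Union after reading b: {s9}.
Now take the ε-closure:
From s9 via ε: add s1, s10.
From s1 via ε: add s7.
From s10 via ε: add s14.
From s7 via ε: add s0, s2, s17.
From s14 via ε: add s3.
No new states can be added; the closed set is {s0, s1, s2, s3, s7, s9, s10, s14, s17}.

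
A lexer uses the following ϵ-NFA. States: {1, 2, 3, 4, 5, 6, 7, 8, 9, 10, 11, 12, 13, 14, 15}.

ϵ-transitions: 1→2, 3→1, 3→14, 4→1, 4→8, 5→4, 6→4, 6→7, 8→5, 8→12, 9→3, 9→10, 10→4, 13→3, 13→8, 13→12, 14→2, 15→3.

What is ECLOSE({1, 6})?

Start with {1, 6}.
From 1 via ϵ: add 2.
From 6 via ϵ: add 4, 7.
From 4 via ϵ: add 8.
From 8 via ϵ: add 5, 12.
No new states can be added; the closed set is {1, 2, 4, 5, 6, 7, 8, 12}.

{1, 2, 4, 5, 6, 7, 8, 12}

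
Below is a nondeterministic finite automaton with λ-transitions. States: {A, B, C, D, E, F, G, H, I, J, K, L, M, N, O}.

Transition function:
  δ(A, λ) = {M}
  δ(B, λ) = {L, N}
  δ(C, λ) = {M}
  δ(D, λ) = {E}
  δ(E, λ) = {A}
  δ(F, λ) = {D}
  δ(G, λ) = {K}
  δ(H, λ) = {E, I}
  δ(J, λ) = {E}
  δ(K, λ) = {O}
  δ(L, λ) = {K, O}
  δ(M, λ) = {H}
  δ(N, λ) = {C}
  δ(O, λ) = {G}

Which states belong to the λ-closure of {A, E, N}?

{A, C, E, H, I, M, N}

Start with {A, E, N}.
From A via λ: add M.
From N via λ: add C.
From M via λ: add H.
From H via λ: add I.
No new states can be added; the closed set is {A, C, E, H, I, M, N}.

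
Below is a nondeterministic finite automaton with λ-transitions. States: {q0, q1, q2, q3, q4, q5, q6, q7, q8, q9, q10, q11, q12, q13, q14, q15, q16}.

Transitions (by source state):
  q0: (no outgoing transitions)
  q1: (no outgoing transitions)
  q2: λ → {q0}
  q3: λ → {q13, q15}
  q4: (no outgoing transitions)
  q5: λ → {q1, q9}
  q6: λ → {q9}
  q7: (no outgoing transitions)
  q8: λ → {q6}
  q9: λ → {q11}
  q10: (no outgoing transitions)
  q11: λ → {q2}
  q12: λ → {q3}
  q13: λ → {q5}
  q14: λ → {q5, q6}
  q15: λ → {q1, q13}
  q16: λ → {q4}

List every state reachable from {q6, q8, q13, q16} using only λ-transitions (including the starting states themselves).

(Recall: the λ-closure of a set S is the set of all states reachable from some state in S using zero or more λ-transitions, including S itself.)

{q0, q1, q2, q4, q5, q6, q8, q9, q11, q13, q16}

Start with {q6, q8, q13, q16}.
From q6 via λ: add q9.
From q13 via λ: add q5.
From q16 via λ: add q4.
From q5 via λ: add q1.
From q9 via λ: add q11.
From q11 via λ: add q2.
From q2 via λ: add q0.
No new states can be added; the closed set is {q0, q1, q2, q4, q5, q6, q8, q9, q11, q13, q16}.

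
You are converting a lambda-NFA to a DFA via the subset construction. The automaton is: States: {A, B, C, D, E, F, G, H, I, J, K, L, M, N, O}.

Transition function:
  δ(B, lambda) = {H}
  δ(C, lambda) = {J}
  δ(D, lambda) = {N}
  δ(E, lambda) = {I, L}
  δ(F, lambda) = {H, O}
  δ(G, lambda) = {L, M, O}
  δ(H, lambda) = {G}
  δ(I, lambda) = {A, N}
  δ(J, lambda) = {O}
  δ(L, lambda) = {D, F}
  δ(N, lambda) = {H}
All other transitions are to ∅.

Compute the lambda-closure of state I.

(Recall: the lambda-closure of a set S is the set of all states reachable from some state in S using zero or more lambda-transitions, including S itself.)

Start with {I}.
From I via lambda: add A, N.
From N via lambda: add H.
From H via lambda: add G.
From G via lambda: add L, M, O.
From L via lambda: add D, F.
No new states can be added; the closed set is {A, D, F, G, H, I, L, M, N, O}.

{A, D, F, G, H, I, L, M, N, O}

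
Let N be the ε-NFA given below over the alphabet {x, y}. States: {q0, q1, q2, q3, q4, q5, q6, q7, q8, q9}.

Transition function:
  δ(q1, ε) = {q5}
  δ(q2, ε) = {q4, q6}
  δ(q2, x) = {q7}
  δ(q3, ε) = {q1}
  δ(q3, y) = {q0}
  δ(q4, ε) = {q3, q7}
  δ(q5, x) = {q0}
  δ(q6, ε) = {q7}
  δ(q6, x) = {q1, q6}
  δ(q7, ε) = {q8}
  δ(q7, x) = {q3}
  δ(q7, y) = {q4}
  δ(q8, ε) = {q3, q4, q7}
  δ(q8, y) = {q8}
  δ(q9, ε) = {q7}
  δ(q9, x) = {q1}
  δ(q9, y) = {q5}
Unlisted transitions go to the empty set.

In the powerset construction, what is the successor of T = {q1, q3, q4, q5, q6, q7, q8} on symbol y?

q3 on y → {q0}.
q7 on y → {q4}.
q8 on y → {q8}.
No y-transition from q1, q4, q5, q6.
Union after reading y: {q0, q4, q8}.
Now take the ε-closure:
From q4 via ε: add q3, q7.
From q3 via ε: add q1.
From q1 via ε: add q5.
No new states can be added; the closed set is {q0, q1, q3, q4, q5, q7, q8}.

{q0, q1, q3, q4, q5, q7, q8}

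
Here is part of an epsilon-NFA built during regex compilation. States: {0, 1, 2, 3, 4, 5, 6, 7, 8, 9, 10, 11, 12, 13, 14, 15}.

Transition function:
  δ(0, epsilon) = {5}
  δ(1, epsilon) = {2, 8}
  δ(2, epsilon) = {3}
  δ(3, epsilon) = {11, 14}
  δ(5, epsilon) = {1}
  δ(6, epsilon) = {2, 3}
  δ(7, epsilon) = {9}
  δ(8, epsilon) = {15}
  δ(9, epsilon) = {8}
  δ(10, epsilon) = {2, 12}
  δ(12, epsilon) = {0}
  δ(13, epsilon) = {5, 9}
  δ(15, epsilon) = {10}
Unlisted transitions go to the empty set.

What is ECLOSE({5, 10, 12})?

Start with {5, 10, 12}.
From 5 via epsilon: add 1.
From 10 via epsilon: add 2.
From 12 via epsilon: add 0.
From 1 via epsilon: add 8.
From 2 via epsilon: add 3.
From 3 via epsilon: add 11, 14.
From 8 via epsilon: add 15.
No new states can be added; the closed set is {0, 1, 2, 3, 5, 8, 10, 11, 12, 14, 15}.

{0, 1, 2, 3, 5, 8, 10, 11, 12, 14, 15}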